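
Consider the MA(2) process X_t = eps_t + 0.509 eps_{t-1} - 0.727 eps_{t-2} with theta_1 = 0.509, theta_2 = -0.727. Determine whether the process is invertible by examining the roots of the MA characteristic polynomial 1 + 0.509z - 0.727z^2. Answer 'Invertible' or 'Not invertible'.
\text{Not invertible}

The MA(q) characteristic polynomial is P(z) = 1 + 0.509z - 0.727z^2.
Invertibility requires all roots to lie outside the unit circle, i.e. |z| > 1 for every root.
Set 1 + (0.509) z + (-0.727) z^2 = 0, i.e. a z^2 + b z + c = 0 with a = -0.727, b = 0.509, c = 1.
Discriminant D = b^2 - 4ac = (0.509)^2 - 4*(-0.727)*1 = 0.259081 - (-2.908) = 3.167081.
D >= 0, so the roots are real: z = (-b +/- sqrt(D)) / (2a) = (-0.509 +/- 1.779629) / (-1.454).
  z_1 = (-0.509 + 1.779629) / (-1.454) = -0.8739,   |z_1| = 0.8739.
  z_2 = (-0.509 - 1.779629) / (-1.454) = 1.574,   |z_2| = 1.574.
Moduli of all roots: 0.8739, 1.5740.
All moduli strictly greater than 1? No.
Verdict: Not invertible.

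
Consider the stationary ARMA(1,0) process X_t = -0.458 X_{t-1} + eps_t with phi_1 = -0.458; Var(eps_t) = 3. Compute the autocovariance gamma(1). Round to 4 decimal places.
\gamma(1) = -1.7387

Multiply the model equation by X_{t-k} and take expectations. With theta_0 = psi_0 = 1 and psi_j the MA(infinity) weights, this gives
  gamma(k) - sum_i phi_i gamma(k-i) = c_k,
  c_k = sigma^2 * sum_{j=k..q} theta_j psi_{j-k}   (c_k = 0 for k > q),
using gamma(-m) = gamma(m).
Pure AR (q = 0): c_0 = sigma^2 = 3, c_k = 0 for k >= 1.
Equations for k = 0 and k = 1 (AR order 1):
  gamma(0) = phi_1 gamma(1) + c_0
  gamma(1) = phi_1 gamma(0) + c_1
Substituting the second into the first: gamma(0) (1 - phi_1^2) = c_0 + phi_1 c_1, so
  gamma(0) = c_0 / (1 - phi_1^2) = 3 / (1 - (-0.458)^2) = 3 / 0.790236 = 3.796334.
  gamma(1) = phi_1 gamma(0) = (-0.458)(3.796334) = -1.738721.
Therefore gamma(1) = -1.7387 (to 4 decimal places).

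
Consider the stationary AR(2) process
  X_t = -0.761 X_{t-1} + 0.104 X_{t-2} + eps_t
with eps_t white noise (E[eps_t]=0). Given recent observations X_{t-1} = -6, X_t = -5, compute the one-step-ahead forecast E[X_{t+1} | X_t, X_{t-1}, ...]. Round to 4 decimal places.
E[X_{t+1} \mid \mathcal F_t] = 3.1810

For an AR(p) model X_t = c + sum_i phi_i X_{t-i} + eps_t, the
one-step-ahead conditional mean is
  E[X_{t+1} | X_t, ...] = c + sum_i phi_i X_{t+1-i}.
Substitute known values:
  E[X_{t+1} | ...] = (-0.761) * (-5) + (0.104) * (-6)
                   = 3.1810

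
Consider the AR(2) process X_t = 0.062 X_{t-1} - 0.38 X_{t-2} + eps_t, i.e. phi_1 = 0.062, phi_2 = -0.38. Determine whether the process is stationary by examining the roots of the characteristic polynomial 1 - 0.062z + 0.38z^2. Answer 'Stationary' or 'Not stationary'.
\text{Stationary}

The AR(p) characteristic polynomial is P(z) = 1 - 0.062z + 0.38z^2.
Stationarity requires all roots to lie outside the unit circle, i.e. |z| > 1 for every root.
Set 1 + (-0.062) z + (0.38) z^2 = 0, i.e. a z^2 + b z + c = 0 with a = 0.38, b = -0.062, c = 1.
Discriminant D = b^2 - 4ac = (-0.062)^2 - 4*(0.38)*1 = 0.003844 - (1.52) = -1.516156.
D < 0, so the roots are the complex-conjugate pair z = (-b +/- i sqrt(-D)) / (2a) = 0.0816 +/- 1.6202i.
For a conjugate pair |z|^2 = z * conj(z) = (product of roots) = c/a = 1/(0.38) = 2.631579, so |z| = sqrt(2.631579) = 1.6222 for both roots.
Moduli of all roots: 1.6222, 1.6222.
All moduli strictly greater than 1? Yes.
Verdict: Stationary.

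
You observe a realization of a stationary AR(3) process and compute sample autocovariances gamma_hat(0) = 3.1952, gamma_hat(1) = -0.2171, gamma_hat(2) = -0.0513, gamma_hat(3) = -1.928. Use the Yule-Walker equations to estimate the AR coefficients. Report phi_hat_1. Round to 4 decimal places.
\hat\phi_{1} = -0.0820

The Yule-Walker equations for an AR(p) process read, in matrix form,
  Gamma_p phi = r_p,   with   (Gamma_p)_{ij} = gamma(|i - j|),
                       (r_p)_i = gamma(i),   i,j = 1..p.
Substitute the sample gammas (Toeplitz matrix and right-hand side of size 3):
  Gamma_p = [[3.1952, -0.2171, -0.0513], [-0.2171, 3.1952, -0.2171], [-0.0513, -0.2171, 3.1952]]
  r_p     = [-0.2171, -0.0513, -1.928]
Written out (R1..R3):
  (R1) 3.1952 phi_1 - 0.2171 phi_2 - 0.0513 phi_3 = -0.2171
  (R2) -0.2171 phi_1 + 3.1952 phi_2 - 0.2171 phi_3 = -0.0513
  (R3) -0.0513 phi_1 - 0.2171 phi_2 + 3.1952 phi_3 = -1.928
Gaussian elimination:
  R2 <- R2 - (-0.2171/3.1952) R1 = R2 - (-0.067946) R1:  3.180449 phi_2 - 0.220586 phi_3 = -0.066051
  R3 <- R3 - (-0.0513/3.1952) R1 = R3 - (-0.016055) R1:  -0.220586 phi_2 + 3.194376 phi_3 = -1.931486
  R3 <- R3 - (-0.220586/3.180449) R2 = R3 - (-0.069357) R2:  3.179077 phi_3 = -1.936067
Back-substitution:
  phi_hat_3 = -1.936067 / 3.179077 = -0.609003
  phi_hat_2 = (-0.066051 - (-0.220586)(-0.609003)) / 3.180449 = -0.063006
  phi_hat_1 = (-0.2171 - (-0.2171)(-0.063006) - (-0.0513)(-0.609003)) / 3.1952 = -0.082004
So phi_hat = [-0.0820, -0.0630, -0.6090].
Therefore phi_hat_1 = -0.0820.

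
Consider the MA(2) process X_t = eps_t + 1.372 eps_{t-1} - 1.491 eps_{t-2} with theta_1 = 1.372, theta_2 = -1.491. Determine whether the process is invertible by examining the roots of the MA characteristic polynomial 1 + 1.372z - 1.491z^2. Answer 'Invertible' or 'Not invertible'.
\text{Not invertible}

The MA(q) characteristic polynomial is P(z) = 1 + 1.372z - 1.491z^2.
Invertibility requires all roots to lie outside the unit circle, i.e. |z| > 1 for every root.
Set 1 + (1.372) z + (-1.491) z^2 = 0, i.e. a z^2 + b z + c = 0 with a = -1.491, b = 1.372, c = 1.
Discriminant D = b^2 - 4ac = (1.372)^2 - 4*(-1.491)*1 = 1.882384 - (-5.964) = 7.846384.
D >= 0, so the roots are real: z = (-b +/- sqrt(D)) / (2a) = (-1.372 +/- 2.80114) / (-2.982).
  z_1 = (-1.372 + 2.80114) / (-2.982) = -0.4793,   |z_1| = 0.4793.
  z_2 = (-1.372 - 2.80114) / (-2.982) = 1.3994,   |z_2| = 1.3994.
Moduli of all roots: 0.4793, 1.3994.
All moduli strictly greater than 1? No.
Verdict: Not invertible.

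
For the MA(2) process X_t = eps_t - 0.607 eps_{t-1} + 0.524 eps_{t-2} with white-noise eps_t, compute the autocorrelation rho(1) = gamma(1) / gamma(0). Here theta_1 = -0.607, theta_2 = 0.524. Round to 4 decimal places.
\rho(1) = -0.5630

For an MA(q) process with theta_0 = 1, the autocovariance is
  gamma(k) = sigma^2 * sum_{i=0..q-k} theta_i * theta_{i+k},
and rho(k) = gamma(k) / gamma(0). Sigma^2 cancels.
  numerator   = (1)*(-0.607) + (-0.607)*(0.524) = -0.925068.
  denominator = (1)^2 + (-0.607)^2 + (0.524)^2 = 1.643025.
  rho(1) = -0.925068 / 1.643025 = -0.5630.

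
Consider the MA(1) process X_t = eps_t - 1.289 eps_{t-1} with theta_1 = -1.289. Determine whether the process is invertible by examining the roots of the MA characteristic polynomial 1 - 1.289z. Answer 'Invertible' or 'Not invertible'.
\text{Not invertible}

The MA(q) characteristic polynomial is P(z) = 1 - 1.289z.
Invertibility requires all roots to lie outside the unit circle, i.e. |z| > 1 for every root.
This is linear in z: 1 + (-1.289) z = 0  =>  z = -1/(-1.289) = 0.775795,  |z| = 0.775795.
Moduli of all roots: 0.7758.
All moduli strictly greater than 1? No.
Verdict: Not invertible.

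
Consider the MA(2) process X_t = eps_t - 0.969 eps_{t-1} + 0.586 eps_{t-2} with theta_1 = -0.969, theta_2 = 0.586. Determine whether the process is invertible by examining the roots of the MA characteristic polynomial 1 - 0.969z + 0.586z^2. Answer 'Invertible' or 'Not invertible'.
\text{Invertible}

The MA(q) characteristic polynomial is P(z) = 1 - 0.969z + 0.586z^2.
Invertibility requires all roots to lie outside the unit circle, i.e. |z| > 1 for every root.
Set 1 + (-0.969) z + (0.586) z^2 = 0, i.e. a z^2 + b z + c = 0 with a = 0.586, b = -0.969, c = 1.
Discriminant D = b^2 - 4ac = (-0.969)^2 - 4*(0.586)*1 = 0.938961 - (2.344) = -1.405039.
D < 0, so the roots are the complex-conjugate pair z = (-b +/- i sqrt(-D)) / (2a) = 0.8268 +/- 1.0114i.
For a conjugate pair |z|^2 = z * conj(z) = (product of roots) = c/a = 1/(0.586) = 1.706485, so |z| = sqrt(1.706485) = 1.3063 for both roots.
Moduli of all roots: 1.3063, 1.3063.
All moduli strictly greater than 1? Yes.
Verdict: Invertible.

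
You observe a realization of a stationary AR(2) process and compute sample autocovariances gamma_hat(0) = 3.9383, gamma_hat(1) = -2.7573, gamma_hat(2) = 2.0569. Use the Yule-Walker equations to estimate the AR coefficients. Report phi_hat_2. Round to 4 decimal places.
\hat\phi_{2} = 0.0630

The Yule-Walker equations for an AR(p) process read, in matrix form,
  Gamma_p phi = r_p,   with   (Gamma_p)_{ij} = gamma(|i - j|),
                       (r_p)_i = gamma(i),   i,j = 1..p.
Substitute the sample gammas (Toeplitz matrix and right-hand side of size 2):
  Gamma_p = [[3.9383, -2.7573], [-2.7573, 3.9383]]
  r_p     = [-2.7573, 2.0569]
Written out:
  3.9383 phi_1 - 2.7573 phi_2 = -2.7573
  -2.7573 phi_1 + 3.9383 phi_2 = 2.0569
Solve by Cramer's rule:
  det = gamma(0)^2 - gamma(1)^2 = (3.9383)^2 - (-2.7573)^2 = 15.51020689 - 7.60270329 = 7.9075036
  phi_hat_1 = [gamma(1) gamma(0) - gamma(1) gamma(2)] / det = [(-2.7573)(3.9383) - (-2.7573)(2.0569)] / 7.9075036 = -5.18758422 / 7.9075036 = -0.656
  phi_hat_2 = [gamma(0) gamma(2) - gamma(1)^2] / det = [(3.9383)(2.0569) - (-2.7573)^2] / 7.9075036 = 0.49798598 / 7.9075036 = 0.063
So phi_hat = [-0.6560, 0.0630].
Therefore phi_hat_2 = 0.0630.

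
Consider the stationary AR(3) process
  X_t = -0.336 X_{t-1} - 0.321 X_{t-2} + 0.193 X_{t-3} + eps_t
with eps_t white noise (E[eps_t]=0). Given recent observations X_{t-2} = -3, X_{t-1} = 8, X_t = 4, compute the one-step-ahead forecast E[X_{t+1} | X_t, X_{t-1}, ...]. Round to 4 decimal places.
E[X_{t+1} \mid \mathcal F_t] = -4.4910

For an AR(p) model X_t = c + sum_i phi_i X_{t-i} + eps_t, the
one-step-ahead conditional mean is
  E[X_{t+1} | X_t, ...] = c + sum_i phi_i X_{t+1-i}.
Substitute known values:
  E[X_{t+1} | ...] = (-0.336) * (4) + (-0.321) * (8) + (0.193) * (-3)
                   = -4.4910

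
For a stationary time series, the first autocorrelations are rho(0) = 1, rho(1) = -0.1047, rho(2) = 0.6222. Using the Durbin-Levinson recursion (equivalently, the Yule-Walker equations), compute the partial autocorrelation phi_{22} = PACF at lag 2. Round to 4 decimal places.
\phi_{22} = 0.6180

The PACF at lag k is phi_{kk}, the last component of the solution
to the Yule-Walker system G_k phi = r_k where
  (G_k)_{ij} = rho(|i - j|), (r_k)_i = rho(i), i,j = 1..k.
Equivalently, Durbin-Levinson gives phi_{kk} iteratively:
  phi_{11} = rho(1)
  phi_{kk} = [rho(k) - sum_{j=1..k-1} phi_{k-1,j} rho(k-j)]
            / [1 - sum_{j=1..k-1} phi_{k-1,j} rho(j)],
  phi_{k,j} = phi_{k-1,j} - phi_{kk} phi_{k-1,k-j},  j = 1..k-1.
Step k = 1:
  phi_11 = rho(1) = -0.1047.
Step k = 2:
  phi_22 = [rho(2) - phi_11 rho(1)] / [1 - phi_11 rho(1)] = [0.6222 - (-0.1047)(-0.1047)] / [1 - (-0.1047)(-0.1047)]
         = 0.61123791 / 0.98903791 = 0.618.
Therefore phi_{22} = 0.6180.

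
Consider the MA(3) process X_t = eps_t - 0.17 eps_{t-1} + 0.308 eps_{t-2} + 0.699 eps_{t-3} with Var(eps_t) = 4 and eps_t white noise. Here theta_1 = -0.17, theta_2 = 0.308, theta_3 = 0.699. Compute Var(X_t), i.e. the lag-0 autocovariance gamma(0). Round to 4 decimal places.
\gamma(0) = 6.4495

For an MA(q) process X_t = eps_t + sum_i theta_i eps_{t-i} with
Var(eps_t) = sigma^2, the variance is
  gamma(0) = sigma^2 * (1 + sum_i theta_i^2).
  sum_i theta_i^2 = (-0.17)^2 + (0.308)^2 + (0.699)^2 = 0.0289 + 0.094864 + 0.488601 = 0.612365.
  gamma(0) = 4 * (1 + 0.612365) = 4 * 1.612365 = 6.44946, which rounds to 6.4495.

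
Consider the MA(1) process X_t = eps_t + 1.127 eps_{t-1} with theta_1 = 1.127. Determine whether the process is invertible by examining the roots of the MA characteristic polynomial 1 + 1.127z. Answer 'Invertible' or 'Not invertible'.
\text{Not invertible}

The MA(q) characteristic polynomial is P(z) = 1 + 1.127z.
Invertibility requires all roots to lie outside the unit circle, i.e. |z| > 1 for every root.
This is linear in z: 1 + (1.127) z = 0  =>  z = -1/(1.127) = -0.887311,  |z| = 0.887311.
Moduli of all roots: 0.8873.
All moduli strictly greater than 1? No.
Verdict: Not invertible.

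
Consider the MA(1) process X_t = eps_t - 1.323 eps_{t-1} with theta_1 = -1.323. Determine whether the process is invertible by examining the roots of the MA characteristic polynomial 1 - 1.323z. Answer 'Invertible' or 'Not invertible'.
\text{Not invertible}

The MA(q) characteristic polynomial is P(z) = 1 - 1.323z.
Invertibility requires all roots to lie outside the unit circle, i.e. |z| > 1 for every root.
This is linear in z: 1 + (-1.323) z = 0  =>  z = -1/(-1.323) = 0.755858,  |z| = 0.755858.
Moduli of all roots: 0.7559.
All moduli strictly greater than 1? No.
Verdict: Not invertible.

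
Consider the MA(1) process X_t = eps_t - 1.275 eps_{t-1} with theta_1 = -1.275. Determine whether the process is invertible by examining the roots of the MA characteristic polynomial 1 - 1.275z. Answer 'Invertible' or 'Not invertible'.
\text{Not invertible}

The MA(q) characteristic polynomial is P(z) = 1 - 1.275z.
Invertibility requires all roots to lie outside the unit circle, i.e. |z| > 1 for every root.
This is linear in z: 1 + (-1.275) z = 0  =>  z = -1/(-1.275) = 0.784314,  |z| = 0.784314.
Moduli of all roots: 0.7843.
All moduli strictly greater than 1? No.
Verdict: Not invertible.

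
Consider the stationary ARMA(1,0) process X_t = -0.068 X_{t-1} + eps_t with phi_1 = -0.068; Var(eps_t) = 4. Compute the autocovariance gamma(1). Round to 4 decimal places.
\gamma(1) = -0.2733

Multiply the model equation by X_{t-k} and take expectations. With theta_0 = psi_0 = 1 and psi_j the MA(infinity) weights, this gives
  gamma(k) - sum_i phi_i gamma(k-i) = c_k,
  c_k = sigma^2 * sum_{j=k..q} theta_j psi_{j-k}   (c_k = 0 for k > q),
using gamma(-m) = gamma(m).
Pure AR (q = 0): c_0 = sigma^2 = 4, c_k = 0 for k >= 1.
Equations for k = 0 and k = 1 (AR order 1):
  gamma(0) = phi_1 gamma(1) + c_0
  gamma(1) = phi_1 gamma(0) + c_1
Substituting the second into the first: gamma(0) (1 - phi_1^2) = c_0 + phi_1 c_1, so
  gamma(0) = c_0 / (1 - phi_1^2) = 4 / (1 - (-0.068)^2) = 4 / 0.995376 = 4.018582.
  gamma(1) = phi_1 gamma(0) = (-0.068)(4.018582) = -0.273264.
Therefore gamma(1) = -0.2733 (to 4 decimal places).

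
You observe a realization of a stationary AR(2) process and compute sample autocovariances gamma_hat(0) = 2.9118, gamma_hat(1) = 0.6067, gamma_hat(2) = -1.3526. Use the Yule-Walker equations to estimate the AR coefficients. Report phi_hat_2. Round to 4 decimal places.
\hat\phi_{2} = -0.5310

The Yule-Walker equations for an AR(p) process read, in matrix form,
  Gamma_p phi = r_p,   with   (Gamma_p)_{ij} = gamma(|i - j|),
                       (r_p)_i = gamma(i),   i,j = 1..p.
Substitute the sample gammas (Toeplitz matrix and right-hand side of size 2):
  Gamma_p = [[2.9118, 0.6067], [0.6067, 2.9118]]
  r_p     = [0.6067, -1.3526]
Written out:
  2.9118 phi_1 + 0.6067 phi_2 = 0.6067
  0.6067 phi_1 + 2.9118 phi_2 = -1.3526
Solve by Cramer's rule:
  det = gamma(0)^2 - gamma(1)^2 = (2.9118)^2 - (0.6067)^2 = 8.47857924 - 0.36808489 = 8.11049435
  phi_hat_1 = [gamma(1) gamma(0) - gamma(1) gamma(2)] / det = [(0.6067)(2.9118) - (0.6067)(-1.3526)] / 8.11049435 = 2.58721148 / 8.11049435 = 0.319
  phi_hat_2 = [gamma(0) gamma(2) - gamma(1)^2] / det = [(2.9118)(-1.3526) - (0.6067)^2] / 8.11049435 = -4.30658557 / 8.11049435 = -0.531
So phi_hat = [0.3190, -0.5310].
Therefore phi_hat_2 = -0.5310.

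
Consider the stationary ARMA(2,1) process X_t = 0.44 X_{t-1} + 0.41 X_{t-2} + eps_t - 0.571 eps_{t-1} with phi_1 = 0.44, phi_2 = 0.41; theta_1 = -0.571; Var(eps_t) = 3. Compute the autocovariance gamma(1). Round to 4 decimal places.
\gamma(1) = -0.0290

Multiply the model equation by X_{t-k} and take expectations. With theta_0 = psi_0 = 1 and psi_j the MA(infinity) weights, this gives
  gamma(k) - sum_i phi_i gamma(k-i) = c_k,
  c_k = sigma^2 * sum_{j=k..q} theta_j psi_{j-k}   (c_k = 0 for k > q),
using gamma(-m) = gamma(m).
psi-weights needed (psi_j = theta_j + sum_i phi_i psi_{j-i}):
  psi_1 = theta_1 + phi_1 = -0.571 + (0.44) = -0.131
Right-hand sides:
  c_0 = sigma^2 (1 + theta_1 psi_1) = 3 * (1 + (-0.571)(-0.131)) = 3 * 1.074801 = 3.224403
  c_1 = sigma^2 theta_1 = 3 * (-0.571) = -1.713
  c_2 = 0
Equations for k = 0, 1, 2 (AR order 2, c_2 = 0):
  (E0) gamma(0) = phi_1 gamma(1) + phi_2 gamma(2) + c_0
  (E1) gamma(1) = phi_1 gamma(0) + phi_2 gamma(1) + c_1
  (E2) gamma(2) = phi_1 gamma(1) + phi_2 gamma(0)
From (E1): gamma(1) = A gamma(0) + B with
  A = phi_1 / (1 - phi_2) = 0.44 / 0.59 = 0.745763,   B = c_1 / (1 - phi_2) = -1.713 / 0.59 = -2.90339.
Insert (E2) into (E0): gamma(0) (1 - phi_2^2) = phi_1 (1 + phi_2) gamma(1) + c_0.
  phi_1 (1 + phi_2) = (0.44)(1.41) = 0.6204,   1 - phi_2^2 = 0.8319.
Replace gamma(1) by A gamma(0) + B and collect gamma(0):
  gamma(0) [0.8319 - (0.6204)(0.745763)] = (0.6204)(-2.90339) + 3.224403
  gamma(0) * 0.369229 = 1.42314
  gamma(0) = 1.42314 / 0.369229 = 3.854358.
  gamma(1) = A gamma(0) + B = (0.745763)(3.854358) + (-2.90339) = -0.028954.
Therefore gamma(1) = -0.0290 (to 4 decimal places).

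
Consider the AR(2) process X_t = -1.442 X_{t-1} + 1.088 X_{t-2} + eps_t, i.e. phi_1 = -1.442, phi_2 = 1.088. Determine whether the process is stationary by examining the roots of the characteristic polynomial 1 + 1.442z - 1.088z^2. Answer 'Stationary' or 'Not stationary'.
\text{Not stationary}

The AR(p) characteristic polynomial is P(z) = 1 + 1.442z - 1.088z^2.
Stationarity requires all roots to lie outside the unit circle, i.e. |z| > 1 for every root.
Set 1 + (1.442) z + (-1.088) z^2 = 0, i.e. a z^2 + b z + c = 0 with a = -1.088, b = 1.442, c = 1.
Discriminant D = b^2 - 4ac = (1.442)^2 - 4*(-1.088)*1 = 2.079364 - (-4.352) = 6.431364.
D >= 0, so the roots are real: z = (-b +/- sqrt(D)) / (2a) = (-1.442 +/- 2.536013) / (-2.176).
  z_1 = (-1.442 + 2.536013) / (-2.176) = -0.5028,   |z_1| = 0.5028.
  z_2 = (-1.442 - 2.536013) / (-2.176) = 1.8281,   |z_2| = 1.8281.
Moduli of all roots: 0.5028, 1.8281.
All moduli strictly greater than 1? No.
Verdict: Not stationary.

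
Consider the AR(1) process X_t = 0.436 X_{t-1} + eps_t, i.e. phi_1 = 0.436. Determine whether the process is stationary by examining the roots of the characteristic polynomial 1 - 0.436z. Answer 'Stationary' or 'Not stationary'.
\text{Stationary}

The AR(p) characteristic polynomial is P(z) = 1 - 0.436z.
Stationarity requires all roots to lie outside the unit circle, i.e. |z| > 1 for every root.
This is linear in z: 1 + (-0.436) z = 0  =>  z = -1/(-0.436) = 2.293578,  |z| = 2.293578.
Moduli of all roots: 2.2936.
All moduli strictly greater than 1? Yes.
Verdict: Stationary.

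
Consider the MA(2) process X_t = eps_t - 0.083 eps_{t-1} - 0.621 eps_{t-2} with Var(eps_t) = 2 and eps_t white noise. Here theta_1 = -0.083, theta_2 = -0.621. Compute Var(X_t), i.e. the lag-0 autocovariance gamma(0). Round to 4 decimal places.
\gamma(0) = 2.7851

For an MA(q) process X_t = eps_t + sum_i theta_i eps_{t-i} with
Var(eps_t) = sigma^2, the variance is
  gamma(0) = sigma^2 * (1 + sum_i theta_i^2).
  sum_i theta_i^2 = (-0.083)^2 + (-0.621)^2 = 0.006889 + 0.385641 = 0.39253.
  gamma(0) = 2 * (1 + 0.39253) = 2 * 1.39253 = 2.78506, which rounds to 2.7851.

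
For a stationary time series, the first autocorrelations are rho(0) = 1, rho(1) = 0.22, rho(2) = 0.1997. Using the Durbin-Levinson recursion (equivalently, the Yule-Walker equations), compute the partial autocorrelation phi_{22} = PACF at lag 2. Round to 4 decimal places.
\phi_{22} = 0.1590

The PACF at lag k is phi_{kk}, the last component of the solution
to the Yule-Walker system G_k phi = r_k where
  (G_k)_{ij} = rho(|i - j|), (r_k)_i = rho(i), i,j = 1..k.
Equivalently, Durbin-Levinson gives phi_{kk} iteratively:
  phi_{11} = rho(1)
  phi_{kk} = [rho(k) - sum_{j=1..k-1} phi_{k-1,j} rho(k-j)]
            / [1 - sum_{j=1..k-1} phi_{k-1,j} rho(j)],
  phi_{k,j} = phi_{k-1,j} - phi_{kk} phi_{k-1,k-j},  j = 1..k-1.
Step k = 1:
  phi_11 = rho(1) = 0.22.
Step k = 2:
  phi_22 = [rho(2) - phi_11 rho(1)] / [1 - phi_11 rho(1)] = [0.1997 - (0.22)(0.22)] / [1 - (0.22)(0.22)]
         = 0.1513 / 0.9516 = 0.159.
Therefore phi_{22} = 0.1590.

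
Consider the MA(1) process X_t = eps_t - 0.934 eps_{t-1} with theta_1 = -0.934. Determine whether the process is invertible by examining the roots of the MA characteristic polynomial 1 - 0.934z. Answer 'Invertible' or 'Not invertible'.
\text{Invertible}

The MA(q) characteristic polynomial is P(z) = 1 - 0.934z.
Invertibility requires all roots to lie outside the unit circle, i.e. |z| > 1 for every root.
This is linear in z: 1 + (-0.934) z = 0  =>  z = -1/(-0.934) = 1.070664,  |z| = 1.070664.
Moduli of all roots: 1.0707.
All moduli strictly greater than 1? Yes.
Verdict: Invertible.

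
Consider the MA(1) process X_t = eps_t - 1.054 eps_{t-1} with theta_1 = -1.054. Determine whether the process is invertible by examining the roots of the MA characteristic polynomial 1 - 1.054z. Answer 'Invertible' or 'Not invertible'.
\text{Not invertible}

The MA(q) characteristic polynomial is P(z) = 1 - 1.054z.
Invertibility requires all roots to lie outside the unit circle, i.e. |z| > 1 for every root.
This is linear in z: 1 + (-1.054) z = 0  =>  z = -1/(-1.054) = 0.948767,  |z| = 0.948767.
Moduli of all roots: 0.9488.
All moduli strictly greater than 1? No.
Verdict: Not invertible.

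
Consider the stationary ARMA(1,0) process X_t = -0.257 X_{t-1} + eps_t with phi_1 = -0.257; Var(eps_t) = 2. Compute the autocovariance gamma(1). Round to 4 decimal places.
\gamma(1) = -0.5504

Multiply the model equation by X_{t-k} and take expectations. With theta_0 = psi_0 = 1 and psi_j the MA(infinity) weights, this gives
  gamma(k) - sum_i phi_i gamma(k-i) = c_k,
  c_k = sigma^2 * sum_{j=k..q} theta_j psi_{j-k}   (c_k = 0 for k > q),
using gamma(-m) = gamma(m).
Pure AR (q = 0): c_0 = sigma^2 = 2, c_k = 0 for k >= 1.
Equations for k = 0 and k = 1 (AR order 1):
  gamma(0) = phi_1 gamma(1) + c_0
  gamma(1) = phi_1 gamma(0) + c_1
Substituting the second into the first: gamma(0) (1 - phi_1^2) = c_0 + phi_1 c_1, so
  gamma(0) = c_0 / (1 - phi_1^2) = 2 / (1 - (-0.257)^2) = 2 / 0.933951 = 2.14144.
  gamma(1) = phi_1 gamma(0) = (-0.257)(2.14144) = -0.55035.
Therefore gamma(1) = -0.5504 (to 4 decimal places).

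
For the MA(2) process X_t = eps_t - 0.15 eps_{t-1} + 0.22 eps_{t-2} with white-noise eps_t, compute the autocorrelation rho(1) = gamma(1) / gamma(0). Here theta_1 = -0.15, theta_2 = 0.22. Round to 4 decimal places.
\rho(1) = -0.1709

For an MA(q) process with theta_0 = 1, the autocovariance is
  gamma(k) = sigma^2 * sum_{i=0..q-k} theta_i * theta_{i+k},
and rho(k) = gamma(k) / gamma(0). Sigma^2 cancels.
  numerator   = (1)*(-0.15) + (-0.15)*(0.22) = -0.183.
  denominator = (1)^2 + (-0.15)^2 + (0.22)^2 = 1.0709.
  rho(1) = -0.183 / 1.0709 = -0.1709.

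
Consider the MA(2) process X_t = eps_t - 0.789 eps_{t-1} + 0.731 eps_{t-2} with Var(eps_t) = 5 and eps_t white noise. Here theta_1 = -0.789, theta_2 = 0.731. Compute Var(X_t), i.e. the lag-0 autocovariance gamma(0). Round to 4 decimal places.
\gamma(0) = 10.7844

For an MA(q) process X_t = eps_t + sum_i theta_i eps_{t-i} with
Var(eps_t) = sigma^2, the variance is
  gamma(0) = sigma^2 * (1 + sum_i theta_i^2).
  sum_i theta_i^2 = (-0.789)^2 + (0.731)^2 = 0.622521 + 0.534361 = 1.156882.
  gamma(0) = 5 * (1 + 1.156882) = 5 * 2.156882 = 10.78441, which rounds to 10.7844.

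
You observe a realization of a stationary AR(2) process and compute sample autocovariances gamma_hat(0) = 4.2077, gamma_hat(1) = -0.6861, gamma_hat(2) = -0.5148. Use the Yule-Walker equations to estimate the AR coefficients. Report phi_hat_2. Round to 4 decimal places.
\hat\phi_{2} = -0.1530

The Yule-Walker equations for an AR(p) process read, in matrix form,
  Gamma_p phi = r_p,   with   (Gamma_p)_{ij} = gamma(|i - j|),
                       (r_p)_i = gamma(i),   i,j = 1..p.
Substitute the sample gammas (Toeplitz matrix and right-hand side of size 2):
  Gamma_p = [[4.2077, -0.6861], [-0.6861, 4.2077]]
  r_p     = [-0.6861, -0.5148]
Written out:
  4.2077 phi_1 - 0.6861 phi_2 = -0.6861
  -0.6861 phi_1 + 4.2077 phi_2 = -0.5148
Solve by Cramer's rule:
  det = gamma(0)^2 - gamma(1)^2 = (4.2077)^2 - (-0.6861)^2 = 17.70473929 - 0.47073321 = 17.23400608
  phi_hat_1 = [gamma(1) gamma(0) - gamma(1) gamma(2)] / det = [(-0.6861)(4.2077) - (-0.6861)(-0.5148)] / 17.23400608 = -3.24010725 / 17.23400608 = -0.188
  phi_hat_2 = [gamma(0) gamma(2) - gamma(1)^2] / det = [(4.2077)(-0.5148) - (-0.6861)^2] / 17.23400608 = -2.63685717 / 17.23400608 = -0.153
So phi_hat = [-0.1880, -0.1530].
Therefore phi_hat_2 = -0.1530.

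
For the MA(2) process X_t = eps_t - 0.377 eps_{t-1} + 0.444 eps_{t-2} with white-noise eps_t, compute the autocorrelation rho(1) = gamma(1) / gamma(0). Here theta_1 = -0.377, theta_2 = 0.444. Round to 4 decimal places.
\rho(1) = -0.4065

For an MA(q) process with theta_0 = 1, the autocovariance is
  gamma(k) = sigma^2 * sum_{i=0..q-k} theta_i * theta_{i+k},
and rho(k) = gamma(k) / gamma(0). Sigma^2 cancels.
  numerator   = (1)*(-0.377) + (-0.377)*(0.444) = -0.544388.
  denominator = (1)^2 + (-0.377)^2 + (0.444)^2 = 1.339265.
  rho(1) = -0.544388 / 1.339265 = -0.4065.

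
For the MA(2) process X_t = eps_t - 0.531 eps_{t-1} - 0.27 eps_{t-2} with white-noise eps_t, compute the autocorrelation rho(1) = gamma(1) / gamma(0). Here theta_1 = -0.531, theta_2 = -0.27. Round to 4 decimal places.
\rho(1) = -0.2861

For an MA(q) process with theta_0 = 1, the autocovariance is
  gamma(k) = sigma^2 * sum_{i=0..q-k} theta_i * theta_{i+k},
and rho(k) = gamma(k) / gamma(0). Sigma^2 cancels.
  numerator   = (1)*(-0.531) + (-0.531)*(-0.27) = -0.38763.
  denominator = (1)^2 + (-0.531)^2 + (-0.27)^2 = 1.354861.
  rho(1) = -0.38763 / 1.354861 = -0.2861.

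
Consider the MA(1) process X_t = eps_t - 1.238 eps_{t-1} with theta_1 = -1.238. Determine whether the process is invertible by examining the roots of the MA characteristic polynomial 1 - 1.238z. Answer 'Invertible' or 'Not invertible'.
\text{Not invertible}

The MA(q) characteristic polynomial is P(z) = 1 - 1.238z.
Invertibility requires all roots to lie outside the unit circle, i.e. |z| > 1 for every root.
This is linear in z: 1 + (-1.238) z = 0  =>  z = -1/(-1.238) = 0.807754,  |z| = 0.807754.
Moduli of all roots: 0.8078.
All moduli strictly greater than 1? No.
Verdict: Not invertible.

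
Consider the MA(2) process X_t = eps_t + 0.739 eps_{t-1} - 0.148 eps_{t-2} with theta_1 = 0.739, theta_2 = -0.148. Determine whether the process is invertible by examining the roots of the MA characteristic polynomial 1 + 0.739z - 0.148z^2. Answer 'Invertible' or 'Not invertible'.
\text{Invertible}

The MA(q) characteristic polynomial is P(z) = 1 + 0.739z - 0.148z^2.
Invertibility requires all roots to lie outside the unit circle, i.e. |z| > 1 for every root.
Set 1 + (0.739) z + (-0.148) z^2 = 0, i.e. a z^2 + b z + c = 0 with a = -0.148, b = 0.739, c = 1.
Discriminant D = b^2 - 4ac = (0.739)^2 - 4*(-0.148)*1 = 0.546121 - (-0.592) = 1.138121.
D >= 0, so the roots are real: z = (-b +/- sqrt(D)) / (2a) = (-0.739 +/- 1.066828) / (-0.296).
  z_1 = (-0.739 + 1.066828) / (-0.296) = -1.1075,   |z_1| = 1.1075.
  z_2 = (-0.739 - 1.066828) / (-0.296) = 6.1008,   |z_2| = 6.1008.
Moduli of all roots: 1.1075, 6.1008.
All moduli strictly greater than 1? Yes.
Verdict: Invertible.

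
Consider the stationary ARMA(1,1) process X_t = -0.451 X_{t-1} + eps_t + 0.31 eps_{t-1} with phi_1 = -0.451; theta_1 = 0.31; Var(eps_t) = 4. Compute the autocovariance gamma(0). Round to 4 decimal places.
\gamma(0) = 4.0998

Multiply the model equation by X_{t-k} and take expectations. With theta_0 = psi_0 = 1 and psi_j the MA(infinity) weights, this gives
  gamma(k) - sum_i phi_i gamma(k-i) = c_k,
  c_k = sigma^2 * sum_{j=k..q} theta_j psi_{j-k}   (c_k = 0 for k > q),
using gamma(-m) = gamma(m).
psi-weights needed (psi_j = theta_j + sum_i phi_i psi_{j-i}):
  psi_1 = theta_1 + phi_1 = 0.31 + (-0.451) = -0.141
Right-hand sides:
  c_0 = sigma^2 (1 + theta_1 psi_1) = 4 * (1 + (0.31)(-0.141)) = 4 * 0.95629 = 3.82516
  c_1 = sigma^2 theta_1 = 4 * (0.31) = 1.24
  c_2 = 0
Equations for k = 0 and k = 1 (AR order 1):
  gamma(0) = phi_1 gamma(1) + c_0
  gamma(1) = phi_1 gamma(0) + c_1
Substituting the second into the first: gamma(0) (1 - phi_1^2) = c_0 + phi_1 c_1, so
  gamma(0) = (c_0 + phi_1 c_1) / (1 - phi_1^2) = (3.82516 + (-0.451)(1.24)) / (1 - (-0.451)^2) = 3.26592 / 0.796599 = 4.099829.
Therefore gamma(0) = 4.0998 (to 4 decimal places).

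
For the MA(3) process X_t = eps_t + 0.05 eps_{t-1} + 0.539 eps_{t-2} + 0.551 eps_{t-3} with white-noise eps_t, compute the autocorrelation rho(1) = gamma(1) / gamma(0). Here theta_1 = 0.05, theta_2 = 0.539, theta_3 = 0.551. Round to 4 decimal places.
\rho(1) = 0.2342

For an MA(q) process with theta_0 = 1, the autocovariance is
  gamma(k) = sigma^2 * sum_{i=0..q-k} theta_i * theta_{i+k},
and rho(k) = gamma(k) / gamma(0). Sigma^2 cancels.
  numerator   = (1)*(0.05) + (0.05)*(0.539) + (0.539)*(0.551) = 0.373939.
  denominator = (1)^2 + (0.05)^2 + (0.539)^2 + (0.551)^2 = 1.596622.
  rho(1) = 0.373939 / 1.596622 = 0.2342.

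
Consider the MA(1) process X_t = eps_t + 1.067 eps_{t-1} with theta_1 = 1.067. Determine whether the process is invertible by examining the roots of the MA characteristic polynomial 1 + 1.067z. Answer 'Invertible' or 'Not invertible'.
\text{Not invertible}

The MA(q) characteristic polynomial is P(z) = 1 + 1.067z.
Invertibility requires all roots to lie outside the unit circle, i.e. |z| > 1 for every root.
This is linear in z: 1 + (1.067) z = 0  =>  z = -1/(1.067) = -0.937207,  |z| = 0.937207.
Moduli of all roots: 0.9372.
All moduli strictly greater than 1? No.
Verdict: Not invertible.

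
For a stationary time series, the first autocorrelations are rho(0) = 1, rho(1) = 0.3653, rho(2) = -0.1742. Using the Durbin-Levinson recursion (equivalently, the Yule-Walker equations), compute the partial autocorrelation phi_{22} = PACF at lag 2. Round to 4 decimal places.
\phi_{22} = -0.3550

The PACF at lag k is phi_{kk}, the last component of the solution
to the Yule-Walker system G_k phi = r_k where
  (G_k)_{ij} = rho(|i - j|), (r_k)_i = rho(i), i,j = 1..k.
Equivalently, Durbin-Levinson gives phi_{kk} iteratively:
  phi_{11} = rho(1)
  phi_{kk} = [rho(k) - sum_{j=1..k-1} phi_{k-1,j} rho(k-j)]
            / [1 - sum_{j=1..k-1} phi_{k-1,j} rho(j)],
  phi_{k,j} = phi_{k-1,j} - phi_{kk} phi_{k-1,k-j},  j = 1..k-1.
Step k = 1:
  phi_11 = rho(1) = 0.3653.
Step k = 2:
  phi_22 = [rho(2) - phi_11 rho(1)] / [1 - phi_11 rho(1)] = [-0.1742 - (0.3653)(0.3653)] / [1 - (0.3653)(0.3653)]
         = -0.30764409 / 0.86655591 = -0.355.
Therefore phi_{22} = -0.3550.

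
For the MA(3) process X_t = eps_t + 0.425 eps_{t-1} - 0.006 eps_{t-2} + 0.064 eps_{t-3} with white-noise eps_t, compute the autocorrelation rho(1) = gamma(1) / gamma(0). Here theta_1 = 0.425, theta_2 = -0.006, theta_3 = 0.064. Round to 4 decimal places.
\rho(1) = 0.3562

For an MA(q) process with theta_0 = 1, the autocovariance is
  gamma(k) = sigma^2 * sum_{i=0..q-k} theta_i * theta_{i+k},
and rho(k) = gamma(k) / gamma(0). Sigma^2 cancels.
  numerator   = (1)*(0.425) + (0.425)*(-0.006) + (-0.006)*(0.064) = 0.422066.
  denominator = (1)^2 + (0.425)^2 + (-0.006)^2 + (0.064)^2 = 1.184757.
  rho(1) = 0.422066 / 1.184757 = 0.3562.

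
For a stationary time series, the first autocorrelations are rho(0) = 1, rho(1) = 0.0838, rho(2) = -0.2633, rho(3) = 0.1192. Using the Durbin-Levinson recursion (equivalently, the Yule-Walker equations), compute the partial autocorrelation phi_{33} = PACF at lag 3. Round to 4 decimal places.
\phi_{33} = 0.1850

The PACF at lag k is phi_{kk}, the last component of the solution
to the Yule-Walker system G_k phi = r_k where
  (G_k)_{ij} = rho(|i - j|), (r_k)_i = rho(i), i,j = 1..k.
Equivalently, Durbin-Levinson gives phi_{kk} iteratively:
  phi_{11} = rho(1)
  phi_{kk} = [rho(k) - sum_{j=1..k-1} phi_{k-1,j} rho(k-j)]
            / [1 - sum_{j=1..k-1} phi_{k-1,j} rho(j)],
  phi_{k,j} = phi_{k-1,j} - phi_{kk} phi_{k-1,k-j},  j = 1..k-1.
Step k = 1:
  phi_11 = rho(1) = 0.0838.
Step k = 2:
  phi_22 = [rho(2) - phi_11 rho(1)] / [1 - phi_11 rho(1)] = [-0.2633 - (0.0838)(0.0838)] / [1 - (0.0838)(0.0838)]
         = -0.27032244 / 0.99297756 = -0.272234.
  Update: phi_21 = phi_11 - phi_22 phi_11 = 0.0838 - (-0.272234)(0.0838) = 0.106613.
Step k = 3:
  phi_33 = [rho(3) - phi_21 rho(2) - phi_22 rho(1)] / [1 - phi_21 rho(1) - phi_22 rho(2)]
    numerator   = 0.1192 - (0.106613)(-0.2633) - (-0.272234)(0.0838) = 0.17008449
    denominator = 1 - (0.106613)(0.0838) - (-0.272234)(-0.2633) = 0.91938655
  phi_33 = 0.17008449 / 0.91938655 = 0.185.
Therefore phi_{33} = 0.1850.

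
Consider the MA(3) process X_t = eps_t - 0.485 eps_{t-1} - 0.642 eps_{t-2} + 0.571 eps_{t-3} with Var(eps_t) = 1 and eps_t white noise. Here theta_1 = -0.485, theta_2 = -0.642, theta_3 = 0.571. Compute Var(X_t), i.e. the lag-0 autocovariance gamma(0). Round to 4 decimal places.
\gamma(0) = 1.9734

For an MA(q) process X_t = eps_t + sum_i theta_i eps_{t-i} with
Var(eps_t) = sigma^2, the variance is
  gamma(0) = sigma^2 * (1 + sum_i theta_i^2).
  sum_i theta_i^2 = (-0.485)^2 + (-0.642)^2 + (0.571)^2 = 0.235225 + 0.412164 + 0.326041 = 0.97343.
  gamma(0) = 1 * (1 + 0.97343) = 1 * 1.97343 = 1.97343, which rounds to 1.9734.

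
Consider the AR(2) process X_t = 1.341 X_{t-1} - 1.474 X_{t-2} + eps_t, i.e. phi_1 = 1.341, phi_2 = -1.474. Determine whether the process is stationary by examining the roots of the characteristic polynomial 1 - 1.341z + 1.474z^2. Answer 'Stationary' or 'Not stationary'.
\text{Not stationary}

The AR(p) characteristic polynomial is P(z) = 1 - 1.341z + 1.474z^2.
Stationarity requires all roots to lie outside the unit circle, i.e. |z| > 1 for every root.
Set 1 + (-1.341) z + (1.474) z^2 = 0, i.e. a z^2 + b z + c = 0 with a = 1.474, b = -1.341, c = 1.
Discriminant D = b^2 - 4ac = (-1.341)^2 - 4*(1.474)*1 = 1.798281 - (5.896) = -4.097719.
D < 0, so the roots are the complex-conjugate pair z = (-b +/- i sqrt(-D)) / (2a) = 0.4549 +/- 0.6867i.
For a conjugate pair |z|^2 = z * conj(z) = (product of roots) = c/a = 1/(1.474) = 0.678426, so |z| = sqrt(0.678426) = 0.8237 for both roots.
Moduli of all roots: 0.8237, 0.8237.
All moduli strictly greater than 1? No.
Verdict: Not stationary.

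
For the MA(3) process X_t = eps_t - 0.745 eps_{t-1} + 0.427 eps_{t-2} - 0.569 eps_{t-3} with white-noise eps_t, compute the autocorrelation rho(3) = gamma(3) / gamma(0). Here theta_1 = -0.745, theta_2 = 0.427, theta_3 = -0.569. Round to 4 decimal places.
\rho(3) = -0.2761

For an MA(q) process with theta_0 = 1, the autocovariance is
  gamma(k) = sigma^2 * sum_{i=0..q-k} theta_i * theta_{i+k},
and rho(k) = gamma(k) / gamma(0). Sigma^2 cancels.
  numerator   = (1)*(-0.569) = -0.569.
  denominator = (1)^2 + (-0.745)^2 + (0.427)^2 + (-0.569)^2 = 2.061115.
  rho(3) = -0.569 / 2.061115 = -0.2761.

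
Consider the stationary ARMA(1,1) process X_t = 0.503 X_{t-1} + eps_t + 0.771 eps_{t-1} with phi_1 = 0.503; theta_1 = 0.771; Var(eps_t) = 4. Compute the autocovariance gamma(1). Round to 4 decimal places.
\gamma(1) = 9.4677

Multiply the model equation by X_{t-k} and take expectations. With theta_0 = psi_0 = 1 and psi_j the MA(infinity) weights, this gives
  gamma(k) - sum_i phi_i gamma(k-i) = c_k,
  c_k = sigma^2 * sum_{j=k..q} theta_j psi_{j-k}   (c_k = 0 for k > q),
using gamma(-m) = gamma(m).
psi-weights needed (psi_j = theta_j + sum_i phi_i psi_{j-i}):
  psi_1 = theta_1 + phi_1 = 0.771 + (0.503) = 1.274
Right-hand sides:
  c_0 = sigma^2 (1 + theta_1 psi_1) = 4 * (1 + (0.771)(1.274)) = 4 * 1.982254 = 7.929016
  c_1 = sigma^2 theta_1 = 4 * (0.771) = 3.084
  c_2 = 0
Equations for k = 0 and k = 1 (AR order 1):
  gamma(0) = phi_1 gamma(1) + c_0
  gamma(1) = phi_1 gamma(0) + c_1
Substituting the second into the first: gamma(0) (1 - phi_1^2) = c_0 + phi_1 c_1, so
  gamma(0) = (c_0 + phi_1 c_1) / (1 - phi_1^2) = (7.929016 + (0.503)(3.084)) / (1 - (0.503)^2) = 9.480268 / 0.746991 = 12.691275.
  gamma(1) = phi_1 gamma(0) + c_1 = (0.503)(12.691275) + (3.084) = 9.467711.
Therefore gamma(1) = 9.4677 (to 4 decimal places).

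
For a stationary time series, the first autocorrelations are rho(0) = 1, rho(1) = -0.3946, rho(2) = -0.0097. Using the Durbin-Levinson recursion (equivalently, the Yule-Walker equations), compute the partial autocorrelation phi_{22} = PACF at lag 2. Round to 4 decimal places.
\phi_{22} = -0.1959

The PACF at lag k is phi_{kk}, the last component of the solution
to the Yule-Walker system G_k phi = r_k where
  (G_k)_{ij} = rho(|i - j|), (r_k)_i = rho(i), i,j = 1..k.
Equivalently, Durbin-Levinson gives phi_{kk} iteratively:
  phi_{11} = rho(1)
  phi_{kk} = [rho(k) - sum_{j=1..k-1} phi_{k-1,j} rho(k-j)]
            / [1 - sum_{j=1..k-1} phi_{k-1,j} rho(j)],
  phi_{k,j} = phi_{k-1,j} - phi_{kk} phi_{k-1,k-j},  j = 1..k-1.
Step k = 1:
  phi_11 = rho(1) = -0.3946.
Step k = 2:
  phi_22 = [rho(2) - phi_11 rho(1)] / [1 - phi_11 rho(1)] = [-0.0097 - (-0.3946)(-0.3946)] / [1 - (-0.3946)(-0.3946)]
         = -0.16540916 / 0.84429084 = -0.1959.
Therefore phi_{22} = -0.1959.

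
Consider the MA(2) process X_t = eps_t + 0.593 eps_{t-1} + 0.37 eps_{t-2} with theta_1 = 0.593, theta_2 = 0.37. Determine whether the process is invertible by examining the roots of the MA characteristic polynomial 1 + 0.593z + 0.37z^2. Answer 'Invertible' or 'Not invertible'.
\text{Invertible}

The MA(q) characteristic polynomial is P(z) = 1 + 0.593z + 0.37z^2.
Invertibility requires all roots to lie outside the unit circle, i.e. |z| > 1 for every root.
Set 1 + (0.593) z + (0.37) z^2 = 0, i.e. a z^2 + b z + c = 0 with a = 0.37, b = 0.593, c = 1.
Discriminant D = b^2 - 4ac = (0.593)^2 - 4*(0.37)*1 = 0.351649 - (1.48) = -1.128351.
D < 0, so the roots are the complex-conjugate pair z = (-b +/- i sqrt(-D)) / (2a) = -0.8014 +/- 1.4355i.
For a conjugate pair |z|^2 = z * conj(z) = (product of roots) = c/a = 1/(0.37) = 2.702703, so |z| = sqrt(2.702703) = 1.644 for both roots.
Moduli of all roots: 1.6440, 1.6440.
All moduli strictly greater than 1? Yes.
Verdict: Invertible.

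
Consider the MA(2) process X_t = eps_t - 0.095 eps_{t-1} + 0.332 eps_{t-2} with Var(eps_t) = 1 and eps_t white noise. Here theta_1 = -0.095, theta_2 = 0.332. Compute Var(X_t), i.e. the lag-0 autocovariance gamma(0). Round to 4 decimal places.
\gamma(0) = 1.1192

For an MA(q) process X_t = eps_t + sum_i theta_i eps_{t-i} with
Var(eps_t) = sigma^2, the variance is
  gamma(0) = sigma^2 * (1 + sum_i theta_i^2).
  sum_i theta_i^2 = (-0.095)^2 + (0.332)^2 = 0.009025 + 0.110224 = 0.119249.
  gamma(0) = 1 * (1 + 0.119249) = 1 * 1.119249 = 1.119249, which rounds to 1.1192.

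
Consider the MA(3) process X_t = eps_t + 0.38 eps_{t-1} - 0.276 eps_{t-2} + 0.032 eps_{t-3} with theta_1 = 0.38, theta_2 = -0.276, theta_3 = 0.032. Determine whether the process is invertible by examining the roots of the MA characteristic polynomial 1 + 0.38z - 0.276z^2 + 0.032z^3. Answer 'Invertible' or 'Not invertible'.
\text{Invertible}

The MA(q) characteristic polynomial is P(z) = 1 + 0.38z - 0.276z^2 + 0.032z^3.
Invertibility requires all roots to lie outside the unit circle, i.e. |z| > 1 for every root.
Degree 3: look for a simple real root z0 first, then factor out (1 - z/z0) and solve the remaining quadratic.
Testing z0 = 5: P(5) = 1 + (0.38)(5) + (-0.276)(5)^2 + (0.032)(5)^3
  = 1 + (1.9) + (-6.9) + (4) = 0.  So z_0 = 5 is a root, |z_0| = 5.
Divide out the factor (1 - 0.2 z) = (1 - z/z0) (since 1/z0 = 0.2):
  P(z) = (1 - 0.2 z)(1 + (0.58) z + (-0.16) z^2)
  [check: z-coef 0.58 - (0.2) = 0.38; z^2-coef -0.16 - (0.2)(0.58) = -0.276; z^3-coef -(0.2)(-0.16) = 0.032.]
Remaining roots from the quadratic factor 1 + (0.58) z + (-0.16) z^2:
  Set 1 + (0.58) z + (-0.16) z^2 = 0, i.e. a z^2 + b z + c = 0 with a = -0.16, b = 0.58, c = 1.
  Discriminant D = b^2 - 4ac = (0.58)^2 - 4*(-0.16)*1 = 0.3364 - (-0.64) = 0.9764.
  D >= 0, so the roots are real: z = (-b +/- sqrt(D)) / (2a) = (-0.58 +/- 0.98813) / (-0.32).
    z_1 = (-0.58 + 0.98813) / (-0.32) = -1.2754,   |z_1| = 1.2754.
    z_2 = (-0.58 - 0.98813) / (-0.32) = 4.9004,   |z_2| = 4.9004.
Moduli of all roots: 5.0000, 1.2754, 4.9004.
All moduli strictly greater than 1? Yes.
Verdict: Invertible.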